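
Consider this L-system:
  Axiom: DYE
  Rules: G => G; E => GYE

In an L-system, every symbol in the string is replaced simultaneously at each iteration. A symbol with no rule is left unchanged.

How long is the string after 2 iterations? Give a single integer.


Step 0: length = 3
Step 1: length = 5
Step 2: length = 7

Answer: 7


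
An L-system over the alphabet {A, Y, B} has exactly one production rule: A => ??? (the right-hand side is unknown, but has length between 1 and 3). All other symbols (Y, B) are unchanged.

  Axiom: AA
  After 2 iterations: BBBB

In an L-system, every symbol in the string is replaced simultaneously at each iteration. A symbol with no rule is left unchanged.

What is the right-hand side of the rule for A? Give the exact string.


Trying A => BB:
  Step 0: AA
  Step 1: BBBB
  Step 2: BBBB
Matches the given result.

Answer: BB


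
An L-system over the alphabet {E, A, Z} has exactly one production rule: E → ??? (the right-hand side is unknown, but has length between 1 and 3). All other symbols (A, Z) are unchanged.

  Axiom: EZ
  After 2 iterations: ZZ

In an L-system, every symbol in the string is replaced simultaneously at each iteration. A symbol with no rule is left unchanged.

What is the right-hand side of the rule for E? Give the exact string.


Answer: Z

Derivation:
Trying E → Z:
  Step 0: EZ
  Step 1: ZZ
  Step 2: ZZ
Matches the given result.


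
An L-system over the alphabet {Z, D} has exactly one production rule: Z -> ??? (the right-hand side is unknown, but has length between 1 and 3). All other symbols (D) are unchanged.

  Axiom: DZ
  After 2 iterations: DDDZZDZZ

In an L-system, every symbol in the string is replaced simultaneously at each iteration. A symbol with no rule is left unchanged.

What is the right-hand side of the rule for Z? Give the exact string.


Answer: DZZ

Derivation:
Trying Z -> DZZ:
  Step 0: DZ
  Step 1: DDZZ
  Step 2: DDDZZDZZ
Matches the given result.


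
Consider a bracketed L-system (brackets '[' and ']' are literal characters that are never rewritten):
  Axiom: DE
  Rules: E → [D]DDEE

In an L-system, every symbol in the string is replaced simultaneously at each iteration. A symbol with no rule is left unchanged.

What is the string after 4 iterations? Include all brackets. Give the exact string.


Answer: D[D]DD[D]DD[D]DD[D]DDEE[D]DDEE[D]DD[D]DDEE[D]DDEE[D]DD[D]DD[D]DDEE[D]DDEE[D]DD[D]DDEE[D]DDEE

Derivation:
Step 0: DE
Step 1: D[D]DDEE
Step 2: D[D]DD[D]DDEE[D]DDEE
Step 3: D[D]DD[D]DD[D]DDEE[D]DDEE[D]DD[D]DDEE[D]DDEE
Step 4: D[D]DD[D]DD[D]DD[D]DDEE[D]DDEE[D]DD[D]DDEE[D]DDEE[D]DD[D]DD[D]DDEE[D]DDEE[D]DD[D]DDEE[D]DDEE


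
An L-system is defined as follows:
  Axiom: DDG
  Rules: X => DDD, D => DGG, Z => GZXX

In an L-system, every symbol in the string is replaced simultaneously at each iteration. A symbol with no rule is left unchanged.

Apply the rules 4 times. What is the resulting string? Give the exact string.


Step 0: DDG
Step 1: DGGDGGG
Step 2: DGGGGDGGGGG
Step 3: DGGGGGGDGGGGGGG
Step 4: DGGGGGGGGDGGGGGGGGG

Answer: DGGGGGGGGDGGGGGGGGG


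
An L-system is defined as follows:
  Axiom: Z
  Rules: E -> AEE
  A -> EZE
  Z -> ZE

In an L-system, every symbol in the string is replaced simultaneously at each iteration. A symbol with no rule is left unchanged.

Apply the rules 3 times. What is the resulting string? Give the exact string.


Step 0: Z
Step 1: ZE
Step 2: ZEAEE
Step 3: ZEAEEEZEAEEAEE

Answer: ZEAEEEZEAEEAEE


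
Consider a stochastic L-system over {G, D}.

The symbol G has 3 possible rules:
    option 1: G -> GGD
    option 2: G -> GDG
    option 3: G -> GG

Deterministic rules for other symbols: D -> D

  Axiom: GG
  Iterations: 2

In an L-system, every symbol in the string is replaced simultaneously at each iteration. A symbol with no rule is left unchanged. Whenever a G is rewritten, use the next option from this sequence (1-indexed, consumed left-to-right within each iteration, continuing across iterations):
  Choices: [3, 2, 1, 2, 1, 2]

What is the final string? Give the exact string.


Step 0: GG
Step 1: GGGDG  (used choices [3, 2])
Step 2: GGDGDGGGDDGDG  (used choices [1, 2, 1, 2])

Answer: GGDGDGGGDDGDG


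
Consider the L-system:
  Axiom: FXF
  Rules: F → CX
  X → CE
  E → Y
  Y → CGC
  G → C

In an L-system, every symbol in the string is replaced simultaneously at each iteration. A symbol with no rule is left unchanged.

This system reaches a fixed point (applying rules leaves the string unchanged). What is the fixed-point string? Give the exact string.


Step 0: FXF
Step 1: CXCECX
Step 2: CCECYCCE
Step 3: CCYCCGCCCY
Step 4: CCCGCCCCCCCCGC
Step 5: CCCCCCCCCCCCCC
Step 6: CCCCCCCCCCCCCC  (unchanged — fixed point at step 5)

Answer: CCCCCCCCCCCCCC


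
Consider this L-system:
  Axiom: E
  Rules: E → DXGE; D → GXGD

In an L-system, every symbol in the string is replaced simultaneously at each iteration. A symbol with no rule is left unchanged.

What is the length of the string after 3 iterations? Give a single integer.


Answer: 19

Derivation:
Step 0: length = 1
Step 1: length = 4
Step 2: length = 10
Step 3: length = 19


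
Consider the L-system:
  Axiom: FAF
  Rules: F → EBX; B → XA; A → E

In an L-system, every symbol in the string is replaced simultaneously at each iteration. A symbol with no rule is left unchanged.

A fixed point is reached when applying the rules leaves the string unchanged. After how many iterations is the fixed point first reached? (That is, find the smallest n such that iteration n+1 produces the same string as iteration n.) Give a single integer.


Answer: 3

Derivation:
Step 0: FAF
Step 1: EBXEEBX
Step 2: EXAXEEXAX
Step 3: EXEXEEXEX
Step 4: EXEXEEXEX  (unchanged — fixed point at step 3)


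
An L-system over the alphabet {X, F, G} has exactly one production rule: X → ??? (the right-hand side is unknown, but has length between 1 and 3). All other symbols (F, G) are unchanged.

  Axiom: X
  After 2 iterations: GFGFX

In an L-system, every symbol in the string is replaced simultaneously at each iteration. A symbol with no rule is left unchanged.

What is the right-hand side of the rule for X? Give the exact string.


Trying X → GFX:
  Step 0: X
  Step 1: GFX
  Step 2: GFGFX
Matches the given result.

Answer: GFX


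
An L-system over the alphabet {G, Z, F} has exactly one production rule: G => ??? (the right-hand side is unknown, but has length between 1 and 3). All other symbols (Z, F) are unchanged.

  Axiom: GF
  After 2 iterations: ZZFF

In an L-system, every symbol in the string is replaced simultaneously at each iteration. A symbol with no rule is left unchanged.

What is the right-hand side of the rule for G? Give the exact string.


Trying G => ZZF:
  Step 0: GF
  Step 1: ZZFF
  Step 2: ZZFF
Matches the given result.

Answer: ZZF


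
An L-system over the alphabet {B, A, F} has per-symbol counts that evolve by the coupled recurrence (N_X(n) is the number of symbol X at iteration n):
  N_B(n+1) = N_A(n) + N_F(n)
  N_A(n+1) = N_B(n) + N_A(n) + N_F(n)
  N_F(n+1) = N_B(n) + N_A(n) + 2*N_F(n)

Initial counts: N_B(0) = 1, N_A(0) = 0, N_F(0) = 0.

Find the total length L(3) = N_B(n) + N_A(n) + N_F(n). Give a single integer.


Step 0: N_B=1, N_A=0, N_F=0, L=1
Step 1: N_B=0, N_A=1, N_F=1, L=2
Step 2: N_B=2, N_A=2, N_F=3, L=7
Step 3: N_B=5, N_A=7, N_F=10, L=22

Answer: 22


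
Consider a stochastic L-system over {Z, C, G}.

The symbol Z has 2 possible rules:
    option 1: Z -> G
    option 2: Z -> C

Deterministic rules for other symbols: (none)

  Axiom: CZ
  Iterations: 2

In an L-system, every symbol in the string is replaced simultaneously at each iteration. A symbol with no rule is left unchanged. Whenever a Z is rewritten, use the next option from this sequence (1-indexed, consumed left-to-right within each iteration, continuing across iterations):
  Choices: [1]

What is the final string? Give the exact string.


Answer: CG

Derivation:
Step 0: CZ
Step 1: CG  (used choices [1])
Step 2: CG  (used choices [])


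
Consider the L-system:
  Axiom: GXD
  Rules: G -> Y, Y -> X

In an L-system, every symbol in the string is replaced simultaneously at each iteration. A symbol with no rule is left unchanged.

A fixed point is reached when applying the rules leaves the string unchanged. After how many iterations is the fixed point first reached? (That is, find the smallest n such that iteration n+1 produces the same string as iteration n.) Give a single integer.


Step 0: GXD
Step 1: YXD
Step 2: XXD
Step 3: XXD  (unchanged — fixed point at step 2)

Answer: 2


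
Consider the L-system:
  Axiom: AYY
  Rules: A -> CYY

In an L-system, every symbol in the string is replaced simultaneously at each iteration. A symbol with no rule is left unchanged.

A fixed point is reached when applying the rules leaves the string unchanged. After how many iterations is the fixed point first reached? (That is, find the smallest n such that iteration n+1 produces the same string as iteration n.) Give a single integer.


Step 0: AYY
Step 1: CYYYY
Step 2: CYYYY  (unchanged — fixed point at step 1)

Answer: 1


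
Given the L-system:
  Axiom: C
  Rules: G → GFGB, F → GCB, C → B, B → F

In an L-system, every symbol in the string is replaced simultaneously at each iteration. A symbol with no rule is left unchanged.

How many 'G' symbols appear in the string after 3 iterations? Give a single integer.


Answer: 1

Derivation:
Step 0: C  (0 'G')
Step 1: B  (0 'G')
Step 2: F  (0 'G')
Step 3: GCB  (1 'G')


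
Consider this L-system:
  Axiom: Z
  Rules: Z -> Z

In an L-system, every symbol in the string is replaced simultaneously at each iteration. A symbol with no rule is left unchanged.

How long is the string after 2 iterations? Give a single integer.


Step 0: length = 1
Step 1: length = 1
Step 2: length = 1

Answer: 1


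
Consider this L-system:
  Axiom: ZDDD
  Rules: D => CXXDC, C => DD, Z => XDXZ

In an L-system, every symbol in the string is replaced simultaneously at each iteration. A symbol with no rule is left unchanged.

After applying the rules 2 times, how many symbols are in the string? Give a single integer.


Step 0: length = 4
Step 1: length = 19
Step 2: length = 44

Answer: 44


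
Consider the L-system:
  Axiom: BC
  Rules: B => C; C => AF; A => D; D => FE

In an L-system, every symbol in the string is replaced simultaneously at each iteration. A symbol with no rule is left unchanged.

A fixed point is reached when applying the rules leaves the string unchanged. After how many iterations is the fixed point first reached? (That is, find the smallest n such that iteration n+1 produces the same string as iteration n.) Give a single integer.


Answer: 4

Derivation:
Step 0: BC
Step 1: CAF
Step 2: AFDF
Step 3: DFFEF
Step 4: FEFFEF
Step 5: FEFFEF  (unchanged — fixed point at step 4)


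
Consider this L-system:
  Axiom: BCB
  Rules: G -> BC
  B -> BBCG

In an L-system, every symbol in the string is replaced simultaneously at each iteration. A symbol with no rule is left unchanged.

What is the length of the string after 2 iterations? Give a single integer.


Answer: 23

Derivation:
Step 0: length = 3
Step 1: length = 9
Step 2: length = 23


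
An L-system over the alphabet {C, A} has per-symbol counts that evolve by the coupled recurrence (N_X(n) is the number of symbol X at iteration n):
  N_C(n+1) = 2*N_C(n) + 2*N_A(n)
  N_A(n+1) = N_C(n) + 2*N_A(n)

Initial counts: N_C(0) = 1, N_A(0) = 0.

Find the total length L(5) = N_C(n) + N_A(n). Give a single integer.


Answer: 396

Derivation:
Step 0: N_C=1, N_A=0, L=1
Step 1: N_C=2, N_A=1, L=3
Step 2: N_C=6, N_A=4, L=10
Step 3: N_C=20, N_A=14, L=34
Step 4: N_C=68, N_A=48, L=116
Step 5: N_C=232, N_A=164, L=396


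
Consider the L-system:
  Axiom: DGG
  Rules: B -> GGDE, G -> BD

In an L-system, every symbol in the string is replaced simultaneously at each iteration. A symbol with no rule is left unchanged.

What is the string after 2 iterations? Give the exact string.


Step 0: DGG
Step 1: DBDBD
Step 2: DGGDEDGGDED

Answer: DGGDEDGGDED


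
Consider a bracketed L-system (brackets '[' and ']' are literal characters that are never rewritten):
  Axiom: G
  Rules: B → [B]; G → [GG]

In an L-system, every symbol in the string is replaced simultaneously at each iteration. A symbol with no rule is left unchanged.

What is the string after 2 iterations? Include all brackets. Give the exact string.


Step 0: G
Step 1: [GG]
Step 2: [[GG][GG]]

Answer: [[GG][GG]]


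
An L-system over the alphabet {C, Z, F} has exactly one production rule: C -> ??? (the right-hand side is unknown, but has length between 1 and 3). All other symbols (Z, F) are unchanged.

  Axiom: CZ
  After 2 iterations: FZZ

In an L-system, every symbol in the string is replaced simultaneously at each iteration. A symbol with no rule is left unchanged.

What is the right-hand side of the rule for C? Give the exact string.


Trying C -> FZ:
  Step 0: CZ
  Step 1: FZZ
  Step 2: FZZ
Matches the given result.

Answer: FZ


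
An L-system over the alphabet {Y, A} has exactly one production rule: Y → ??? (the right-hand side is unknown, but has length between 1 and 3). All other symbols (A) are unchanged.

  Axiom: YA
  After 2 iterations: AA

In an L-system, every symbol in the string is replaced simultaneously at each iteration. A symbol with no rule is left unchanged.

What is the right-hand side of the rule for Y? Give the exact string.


Answer: A

Derivation:
Trying Y → A:
  Step 0: YA
  Step 1: AA
  Step 2: AA
Matches the given result.


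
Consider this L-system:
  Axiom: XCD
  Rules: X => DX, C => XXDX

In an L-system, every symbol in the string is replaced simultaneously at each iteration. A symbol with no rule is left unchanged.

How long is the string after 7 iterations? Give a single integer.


Step 0: length = 3
Step 1: length = 7
Step 2: length = 11
Step 3: length = 15
Step 4: length = 19
Step 5: length = 23
Step 6: length = 27
Step 7: length = 31

Answer: 31


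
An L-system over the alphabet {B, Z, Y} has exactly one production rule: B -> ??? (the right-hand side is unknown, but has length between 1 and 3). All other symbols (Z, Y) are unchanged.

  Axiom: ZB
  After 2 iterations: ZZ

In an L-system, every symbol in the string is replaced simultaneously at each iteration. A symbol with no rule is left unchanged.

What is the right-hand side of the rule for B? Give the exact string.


Trying B -> Z:
  Step 0: ZB
  Step 1: ZZ
  Step 2: ZZ
Matches the given result.

Answer: Z


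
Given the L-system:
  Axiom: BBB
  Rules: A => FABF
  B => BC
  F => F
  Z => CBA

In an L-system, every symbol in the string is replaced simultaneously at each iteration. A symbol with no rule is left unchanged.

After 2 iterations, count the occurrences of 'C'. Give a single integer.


Answer: 6

Derivation:
Step 0: BBB  (0 'C')
Step 1: BCBCBC  (3 'C')
Step 2: BCCBCCBCC  (6 'C')


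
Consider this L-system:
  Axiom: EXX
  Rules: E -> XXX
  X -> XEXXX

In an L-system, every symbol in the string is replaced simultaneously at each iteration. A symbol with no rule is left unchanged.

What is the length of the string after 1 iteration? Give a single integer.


Step 0: length = 3
Step 1: length = 13

Answer: 13


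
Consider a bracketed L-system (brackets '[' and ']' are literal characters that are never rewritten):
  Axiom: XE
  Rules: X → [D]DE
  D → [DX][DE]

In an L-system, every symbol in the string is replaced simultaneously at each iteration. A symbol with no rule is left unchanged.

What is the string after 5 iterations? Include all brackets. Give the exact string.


Step 0: XE
Step 1: [D]DEE
Step 2: [[DX][DE]][DX][DE]EE
Step 3: [[[DX][DE][D]DE][[DX][DE]E]][[DX][DE][D]DE][[DX][DE]E]EE
Step 4: [[[[DX][DE][D]DE][[DX][DE]E][[DX][DE]][DX][DE]E][[[DX][DE][D]DE][[DX][DE]E]E]][[[DX][DE][D]DE][[DX][DE]E][[DX][DE]][DX][DE]E][[[DX][DE][D]DE][[DX][DE]E]E]EE
Step 5: [[[[[DX][DE][D]DE][[DX][DE]E][[DX][DE]][DX][DE]E][[[DX][DE][D]DE][[DX][DE]E]E][[[DX][DE][D]DE][[DX][DE]E]][[DX][DE][D]DE][[DX][DE]E]E][[[[DX][DE][D]DE][[DX][DE]E][[DX][DE]][DX][DE]E][[[DX][DE][D]DE][[DX][DE]E]E]E]][[[[DX][DE][D]DE][[DX][DE]E][[DX][DE]][DX][DE]E][[[DX][DE][D]DE][[DX][DE]E]E][[[DX][DE][D]DE][[DX][DE]E]][[DX][DE][D]DE][[DX][DE]E]E][[[[DX][DE][D]DE][[DX][DE]E][[DX][DE]][DX][DE]E][[[DX][DE][D]DE][[DX][DE]E]E]E]EE

Answer: [[[[[DX][DE][D]DE][[DX][DE]E][[DX][DE]][DX][DE]E][[[DX][DE][D]DE][[DX][DE]E]E][[[DX][DE][D]DE][[DX][DE]E]][[DX][DE][D]DE][[DX][DE]E]E][[[[DX][DE][D]DE][[DX][DE]E][[DX][DE]][DX][DE]E][[[DX][DE][D]DE][[DX][DE]E]E]E]][[[[DX][DE][D]DE][[DX][DE]E][[DX][DE]][DX][DE]E][[[DX][DE][D]DE][[DX][DE]E]E][[[DX][DE][D]DE][[DX][DE]E]][[DX][DE][D]DE][[DX][DE]E]E][[[[DX][DE][D]DE][[DX][DE]E][[DX][DE]][DX][DE]E][[[DX][DE][D]DE][[DX][DE]E]E]E]EE


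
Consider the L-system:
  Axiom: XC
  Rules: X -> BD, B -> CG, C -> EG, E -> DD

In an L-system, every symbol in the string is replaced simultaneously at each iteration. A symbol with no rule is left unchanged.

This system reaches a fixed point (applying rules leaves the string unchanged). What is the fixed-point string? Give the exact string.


Step 0: XC
Step 1: BDEG
Step 2: CGDDDG
Step 3: EGGDDDG
Step 4: DDGGDDDG
Step 5: DDGGDDDG  (unchanged — fixed point at step 4)

Answer: DDGGDDDG


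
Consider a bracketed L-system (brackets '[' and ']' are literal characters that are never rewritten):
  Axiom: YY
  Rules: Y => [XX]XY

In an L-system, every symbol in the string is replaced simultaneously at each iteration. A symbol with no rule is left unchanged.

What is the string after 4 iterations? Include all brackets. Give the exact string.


Step 0: YY
Step 1: [XX]XY[XX]XY
Step 2: [XX]X[XX]XY[XX]X[XX]XY
Step 3: [XX]X[XX]X[XX]XY[XX]X[XX]X[XX]XY
Step 4: [XX]X[XX]X[XX]X[XX]XY[XX]X[XX]X[XX]X[XX]XY

Answer: [XX]X[XX]X[XX]X[XX]XY[XX]X[XX]X[XX]X[XX]XY


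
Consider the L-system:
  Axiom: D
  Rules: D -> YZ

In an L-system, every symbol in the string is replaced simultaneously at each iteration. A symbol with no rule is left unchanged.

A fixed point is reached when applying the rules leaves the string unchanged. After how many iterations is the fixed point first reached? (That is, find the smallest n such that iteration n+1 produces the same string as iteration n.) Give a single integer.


Step 0: D
Step 1: YZ
Step 2: YZ  (unchanged — fixed point at step 1)

Answer: 1


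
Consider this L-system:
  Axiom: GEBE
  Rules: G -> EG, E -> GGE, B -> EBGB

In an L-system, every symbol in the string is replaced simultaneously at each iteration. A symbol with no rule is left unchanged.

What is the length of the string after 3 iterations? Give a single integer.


Step 0: length = 4
Step 1: length = 12
Step 2: length = 32
Step 3: length = 84

Answer: 84


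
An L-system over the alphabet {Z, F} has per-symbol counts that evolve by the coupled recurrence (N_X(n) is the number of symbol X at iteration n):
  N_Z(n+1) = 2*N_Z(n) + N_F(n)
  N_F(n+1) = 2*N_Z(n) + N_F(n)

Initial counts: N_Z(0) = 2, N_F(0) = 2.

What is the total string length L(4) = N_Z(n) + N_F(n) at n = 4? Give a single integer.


Answer: 324

Derivation:
Step 0: N_Z=2, N_F=2, L=4
Step 1: N_Z=6, N_F=6, L=12
Step 2: N_Z=18, N_F=18, L=36
Step 3: N_Z=54, N_F=54, L=108
Step 4: N_Z=162, N_F=162, L=324


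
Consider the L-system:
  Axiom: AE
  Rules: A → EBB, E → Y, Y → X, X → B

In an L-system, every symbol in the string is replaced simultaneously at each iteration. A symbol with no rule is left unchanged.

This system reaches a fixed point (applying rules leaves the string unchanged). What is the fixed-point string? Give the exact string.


Answer: BBBB

Derivation:
Step 0: AE
Step 1: EBBY
Step 2: YBBX
Step 3: XBBB
Step 4: BBBB
Step 5: BBBB  (unchanged — fixed point at step 4)


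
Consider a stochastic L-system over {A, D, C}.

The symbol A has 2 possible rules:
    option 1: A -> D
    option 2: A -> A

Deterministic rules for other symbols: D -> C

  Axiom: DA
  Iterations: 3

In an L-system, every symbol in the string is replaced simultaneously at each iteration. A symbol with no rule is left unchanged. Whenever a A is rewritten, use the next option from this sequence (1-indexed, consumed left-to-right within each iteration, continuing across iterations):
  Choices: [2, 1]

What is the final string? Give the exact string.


Step 0: DA
Step 1: CA  (used choices [2])
Step 2: CD  (used choices [1])
Step 3: CC  (used choices [])

Answer: CC


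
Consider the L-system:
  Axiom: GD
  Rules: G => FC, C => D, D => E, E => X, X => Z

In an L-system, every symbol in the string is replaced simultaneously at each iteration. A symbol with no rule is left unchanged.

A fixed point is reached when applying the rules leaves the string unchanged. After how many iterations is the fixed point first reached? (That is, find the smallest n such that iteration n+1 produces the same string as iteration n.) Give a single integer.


Step 0: GD
Step 1: FCE
Step 2: FDX
Step 3: FEZ
Step 4: FXZ
Step 5: FZZ
Step 6: FZZ  (unchanged — fixed point at step 5)

Answer: 5


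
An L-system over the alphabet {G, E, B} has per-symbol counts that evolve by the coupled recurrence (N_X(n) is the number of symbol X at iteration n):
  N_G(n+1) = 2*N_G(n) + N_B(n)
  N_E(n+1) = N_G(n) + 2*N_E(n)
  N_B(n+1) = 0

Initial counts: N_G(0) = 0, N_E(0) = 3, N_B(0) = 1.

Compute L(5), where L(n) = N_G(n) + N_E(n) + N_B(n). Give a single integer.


Answer: 144

Derivation:
Step 0: N_G=0, N_E=3, N_B=1, L=4
Step 1: N_G=1, N_E=6, N_B=0, L=7
Step 2: N_G=2, N_E=13, N_B=0, L=15
Step 3: N_G=4, N_E=28, N_B=0, L=32
Step 4: N_G=8, N_E=60, N_B=0, L=68
Step 5: N_G=16, N_E=128, N_B=0, L=144


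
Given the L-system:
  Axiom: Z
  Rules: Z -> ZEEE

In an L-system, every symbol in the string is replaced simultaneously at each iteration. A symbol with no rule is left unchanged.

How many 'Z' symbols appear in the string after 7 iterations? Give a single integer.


Step 0: Z  (1 'Z')
Step 1: ZEEE  (1 'Z')
Step 2: ZEEEEEE  (1 'Z')
Step 3: ZEEEEEEEEE  (1 'Z')
Step 4: ZEEEEEEEEEEEE  (1 'Z')
Step 5: ZEEEEEEEEEEEEEEE  (1 'Z')
Step 6: ZEEEEEEEEEEEEEEEEEE  (1 'Z')
Step 7: ZEEEEEEEEEEEEEEEEEEEEE  (1 'Z')

Answer: 1


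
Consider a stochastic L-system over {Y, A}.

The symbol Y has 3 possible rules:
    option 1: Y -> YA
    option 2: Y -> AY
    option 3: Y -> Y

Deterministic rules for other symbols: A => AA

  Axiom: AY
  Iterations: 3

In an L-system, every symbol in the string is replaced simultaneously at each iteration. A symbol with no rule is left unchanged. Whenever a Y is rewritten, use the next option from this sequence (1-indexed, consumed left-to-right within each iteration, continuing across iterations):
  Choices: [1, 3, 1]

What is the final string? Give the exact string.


Answer: AAAAAAAAYAAAAA

Derivation:
Step 0: AY
Step 1: AAYA  (used choices [1])
Step 2: AAAAYAA  (used choices [3])
Step 3: AAAAAAAAYAAAAA  (used choices [1])


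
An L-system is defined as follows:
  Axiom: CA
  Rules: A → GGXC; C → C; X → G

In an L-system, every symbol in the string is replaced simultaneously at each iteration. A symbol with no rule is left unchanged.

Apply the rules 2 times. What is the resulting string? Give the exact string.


Step 0: CA
Step 1: CGGXC
Step 2: CGGGC

Answer: CGGGC


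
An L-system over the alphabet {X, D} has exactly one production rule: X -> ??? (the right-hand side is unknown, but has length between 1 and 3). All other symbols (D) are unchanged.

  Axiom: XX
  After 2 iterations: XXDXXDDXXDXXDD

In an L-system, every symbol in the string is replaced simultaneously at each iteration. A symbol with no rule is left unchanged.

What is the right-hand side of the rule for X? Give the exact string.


Answer: XXD

Derivation:
Trying X -> XXD:
  Step 0: XX
  Step 1: XXDXXD
  Step 2: XXDXXDDXXDXXDD
Matches the given result.


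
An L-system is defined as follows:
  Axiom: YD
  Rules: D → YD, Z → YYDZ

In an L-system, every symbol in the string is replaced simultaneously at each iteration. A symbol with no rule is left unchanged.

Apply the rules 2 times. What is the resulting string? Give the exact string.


Answer: YYYD

Derivation:
Step 0: YD
Step 1: YYD
Step 2: YYYD


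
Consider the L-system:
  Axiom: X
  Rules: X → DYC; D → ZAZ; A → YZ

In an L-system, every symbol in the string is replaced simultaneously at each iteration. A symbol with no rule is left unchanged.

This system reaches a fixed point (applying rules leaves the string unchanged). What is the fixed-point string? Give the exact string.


Answer: ZYZZYC

Derivation:
Step 0: X
Step 1: DYC
Step 2: ZAZYC
Step 3: ZYZZYC
Step 4: ZYZZYC  (unchanged — fixed point at step 3)


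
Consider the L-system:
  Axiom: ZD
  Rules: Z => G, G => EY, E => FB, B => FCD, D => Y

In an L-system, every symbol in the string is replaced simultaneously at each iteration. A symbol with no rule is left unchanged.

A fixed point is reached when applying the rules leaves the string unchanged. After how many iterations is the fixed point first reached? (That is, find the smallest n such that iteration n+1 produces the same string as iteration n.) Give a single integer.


Answer: 5

Derivation:
Step 0: ZD
Step 1: GY
Step 2: EYY
Step 3: FBYY
Step 4: FFCDYY
Step 5: FFCYYY
Step 6: FFCYYY  (unchanged — fixed point at step 5)


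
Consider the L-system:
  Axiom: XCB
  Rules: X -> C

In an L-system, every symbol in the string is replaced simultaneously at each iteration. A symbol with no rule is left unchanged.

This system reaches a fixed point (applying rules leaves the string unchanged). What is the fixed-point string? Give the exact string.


Step 0: XCB
Step 1: CCB
Step 2: CCB  (unchanged — fixed point at step 1)

Answer: CCB


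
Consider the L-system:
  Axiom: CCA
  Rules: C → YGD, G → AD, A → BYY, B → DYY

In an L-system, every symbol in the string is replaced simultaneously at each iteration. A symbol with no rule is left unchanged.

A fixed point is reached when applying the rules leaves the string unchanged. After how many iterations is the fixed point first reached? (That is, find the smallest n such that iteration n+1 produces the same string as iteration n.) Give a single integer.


Step 0: CCA
Step 1: YGDYGDBYY
Step 2: YADDYADDDYYYY
Step 3: YBYYDDYBYYDDDYYYY
Step 4: YDYYYYDDYDYYYYDDDYYYY
Step 5: YDYYYYDDYDYYYYDDDYYYY  (unchanged — fixed point at step 4)

Answer: 4


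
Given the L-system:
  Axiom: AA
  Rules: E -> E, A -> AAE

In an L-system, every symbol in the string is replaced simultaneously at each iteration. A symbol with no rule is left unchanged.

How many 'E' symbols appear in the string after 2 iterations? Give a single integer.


Answer: 6

Derivation:
Step 0: AA  (0 'E')
Step 1: AAEAAE  (2 'E')
Step 2: AAEAAEEAAEAAEE  (6 'E')


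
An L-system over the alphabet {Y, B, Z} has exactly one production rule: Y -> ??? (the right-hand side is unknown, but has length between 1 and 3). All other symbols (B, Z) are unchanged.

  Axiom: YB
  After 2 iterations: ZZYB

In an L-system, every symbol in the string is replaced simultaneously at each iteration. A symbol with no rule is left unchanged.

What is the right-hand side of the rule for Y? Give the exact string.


Answer: ZY

Derivation:
Trying Y -> ZY:
  Step 0: YB
  Step 1: ZYB
  Step 2: ZZYB
Matches the given result.


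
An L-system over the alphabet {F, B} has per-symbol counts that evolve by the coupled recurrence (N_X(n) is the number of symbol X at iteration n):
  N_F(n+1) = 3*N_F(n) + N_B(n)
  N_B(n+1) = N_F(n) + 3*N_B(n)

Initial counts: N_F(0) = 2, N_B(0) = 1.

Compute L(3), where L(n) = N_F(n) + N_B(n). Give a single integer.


Answer: 192

Derivation:
Step 0: N_F=2, N_B=1, L=3
Step 1: N_F=7, N_B=5, L=12
Step 2: N_F=26, N_B=22, L=48
Step 3: N_F=100, N_B=92, L=192


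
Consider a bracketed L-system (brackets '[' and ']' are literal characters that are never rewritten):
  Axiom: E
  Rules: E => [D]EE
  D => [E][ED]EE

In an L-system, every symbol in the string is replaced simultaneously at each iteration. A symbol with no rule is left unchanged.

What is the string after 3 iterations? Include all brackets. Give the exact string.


Answer: [[[D]EE][[D]EE[E][ED]EE][D]EE[D]EE][[E][ED]EE][D]EE[D]EE[[E][ED]EE][D]EE[D]EE

Derivation:
Step 0: E
Step 1: [D]EE
Step 2: [[E][ED]EE][D]EE[D]EE
Step 3: [[[D]EE][[D]EE[E][ED]EE][D]EE[D]EE][[E][ED]EE][D]EE[D]EE[[E][ED]EE][D]EE[D]EE


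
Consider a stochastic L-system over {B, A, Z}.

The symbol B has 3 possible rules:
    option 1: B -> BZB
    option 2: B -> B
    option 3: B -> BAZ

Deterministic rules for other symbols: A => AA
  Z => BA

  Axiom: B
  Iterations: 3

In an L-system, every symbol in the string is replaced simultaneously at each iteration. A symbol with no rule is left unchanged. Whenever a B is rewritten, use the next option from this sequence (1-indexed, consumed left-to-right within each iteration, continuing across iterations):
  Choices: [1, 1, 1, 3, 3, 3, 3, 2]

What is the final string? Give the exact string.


Step 0: B
Step 1: BZB  (used choices [1])
Step 2: BZBBABZB  (used choices [1, 1])
Step 3: BAZBABAZBAZAABAZBAB  (used choices [3, 3, 3, 3, 2])

Answer: BAZBABAZBAZAABAZBAB


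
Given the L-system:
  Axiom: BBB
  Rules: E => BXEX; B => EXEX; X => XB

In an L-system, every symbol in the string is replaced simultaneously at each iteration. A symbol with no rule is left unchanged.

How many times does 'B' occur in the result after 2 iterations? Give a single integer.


Step 0: BBB  (3 'B')
Step 1: EXEXEXEXEXEX  (0 'B')
Step 2: BXEXXBBXEXXBBXEXXBBXEXXBBXEXXBBXEXXB  (12 'B')

Answer: 12


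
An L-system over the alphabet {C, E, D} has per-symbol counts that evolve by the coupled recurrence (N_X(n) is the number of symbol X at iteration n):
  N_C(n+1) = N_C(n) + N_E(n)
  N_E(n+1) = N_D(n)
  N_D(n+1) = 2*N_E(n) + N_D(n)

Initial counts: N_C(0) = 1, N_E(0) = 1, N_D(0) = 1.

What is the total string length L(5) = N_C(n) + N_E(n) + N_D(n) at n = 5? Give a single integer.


Step 0: N_C=1, N_E=1, N_D=1, L=3
Step 1: N_C=2, N_E=1, N_D=3, L=6
Step 2: N_C=3, N_E=3, N_D=5, L=11
Step 3: N_C=6, N_E=5, N_D=11, L=22
Step 4: N_C=11, N_E=11, N_D=21, L=43
Step 5: N_C=22, N_E=21, N_D=43, L=86

Answer: 86


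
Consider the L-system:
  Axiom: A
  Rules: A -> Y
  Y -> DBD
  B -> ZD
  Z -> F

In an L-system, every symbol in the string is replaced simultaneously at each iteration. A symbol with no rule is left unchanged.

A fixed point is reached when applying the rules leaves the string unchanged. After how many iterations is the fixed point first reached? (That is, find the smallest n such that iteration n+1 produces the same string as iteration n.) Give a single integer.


Step 0: A
Step 1: Y
Step 2: DBD
Step 3: DZDD
Step 4: DFDD
Step 5: DFDD  (unchanged — fixed point at step 4)

Answer: 4


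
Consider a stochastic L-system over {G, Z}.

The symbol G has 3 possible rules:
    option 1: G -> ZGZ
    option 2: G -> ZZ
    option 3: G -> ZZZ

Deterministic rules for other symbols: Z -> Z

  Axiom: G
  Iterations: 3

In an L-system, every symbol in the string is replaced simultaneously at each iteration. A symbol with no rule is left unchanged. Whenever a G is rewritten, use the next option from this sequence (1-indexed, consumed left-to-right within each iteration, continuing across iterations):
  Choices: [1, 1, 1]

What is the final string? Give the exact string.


Answer: ZZZGZZZ

Derivation:
Step 0: G
Step 1: ZGZ  (used choices [1])
Step 2: ZZGZZ  (used choices [1])
Step 3: ZZZGZZZ  (used choices [1])


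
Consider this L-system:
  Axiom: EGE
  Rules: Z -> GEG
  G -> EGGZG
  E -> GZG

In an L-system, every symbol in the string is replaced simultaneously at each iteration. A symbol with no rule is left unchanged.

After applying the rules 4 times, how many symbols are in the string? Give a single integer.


Answer: 843

Derivation:
Step 0: length = 3
Step 1: length = 11
Step 2: length = 47
Step 3: length = 199
Step 4: length = 843


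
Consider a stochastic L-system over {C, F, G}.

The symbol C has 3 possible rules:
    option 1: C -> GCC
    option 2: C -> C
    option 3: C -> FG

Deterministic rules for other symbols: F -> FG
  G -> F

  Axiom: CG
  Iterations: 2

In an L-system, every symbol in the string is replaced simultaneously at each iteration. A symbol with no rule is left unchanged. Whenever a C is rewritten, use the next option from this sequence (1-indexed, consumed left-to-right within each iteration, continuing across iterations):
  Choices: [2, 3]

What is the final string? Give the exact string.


Answer: FGFG

Derivation:
Step 0: CG
Step 1: CF  (used choices [2])
Step 2: FGFG  (used choices [3])


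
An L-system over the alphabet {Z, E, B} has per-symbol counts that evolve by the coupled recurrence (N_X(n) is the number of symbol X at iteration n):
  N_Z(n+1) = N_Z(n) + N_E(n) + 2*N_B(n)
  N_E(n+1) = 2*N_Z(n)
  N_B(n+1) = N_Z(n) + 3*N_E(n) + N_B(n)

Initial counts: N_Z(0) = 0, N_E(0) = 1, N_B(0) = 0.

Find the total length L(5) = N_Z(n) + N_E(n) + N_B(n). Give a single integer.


Step 0: N_Z=0, N_E=1, N_B=0, L=1
Step 1: N_Z=1, N_E=0, N_B=3, L=4
Step 2: N_Z=7, N_E=2, N_B=4, L=13
Step 3: N_Z=17, N_E=14, N_B=17, L=48
Step 4: N_Z=65, N_E=34, N_B=76, L=175
Step 5: N_Z=251, N_E=130, N_B=243, L=624

Answer: 624


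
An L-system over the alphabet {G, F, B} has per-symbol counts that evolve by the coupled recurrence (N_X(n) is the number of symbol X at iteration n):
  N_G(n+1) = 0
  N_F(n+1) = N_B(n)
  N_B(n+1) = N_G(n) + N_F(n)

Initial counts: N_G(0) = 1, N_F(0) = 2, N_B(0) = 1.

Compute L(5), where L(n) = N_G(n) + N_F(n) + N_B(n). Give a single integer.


Answer: 4

Derivation:
Step 0: N_G=1, N_F=2, N_B=1, L=4
Step 1: N_G=0, N_F=1, N_B=3, L=4
Step 2: N_G=0, N_F=3, N_B=1, L=4
Step 3: N_G=0, N_F=1, N_B=3, L=4
Step 4: N_G=0, N_F=3, N_B=1, L=4
Step 5: N_G=0, N_F=1, N_B=3, L=4


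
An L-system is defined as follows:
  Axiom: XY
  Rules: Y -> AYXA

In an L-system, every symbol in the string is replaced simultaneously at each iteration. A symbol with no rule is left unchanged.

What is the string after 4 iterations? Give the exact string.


Answer: XAAAAYXAXAXAXA

Derivation:
Step 0: XY
Step 1: XAYXA
Step 2: XAAYXAXA
Step 3: XAAAYXAXAXA
Step 4: XAAAAYXAXAXAXA


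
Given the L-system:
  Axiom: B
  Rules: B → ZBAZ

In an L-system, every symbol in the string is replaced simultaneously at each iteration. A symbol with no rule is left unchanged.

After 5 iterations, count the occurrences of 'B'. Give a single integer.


Step 0: B  (1 'B')
Step 1: ZBAZ  (1 'B')
Step 2: ZZBAZAZ  (1 'B')
Step 3: ZZZBAZAZAZ  (1 'B')
Step 4: ZZZZBAZAZAZAZ  (1 'B')
Step 5: ZZZZZBAZAZAZAZAZ  (1 'B')

Answer: 1


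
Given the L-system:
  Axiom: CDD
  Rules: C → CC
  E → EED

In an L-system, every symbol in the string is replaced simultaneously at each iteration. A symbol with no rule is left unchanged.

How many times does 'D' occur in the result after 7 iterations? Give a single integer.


Answer: 2

Derivation:
Step 0: CDD  (2 'D')
Step 1: CCDD  (2 'D')
Step 2: CCCCDD  (2 'D')
Step 3: CCCCCCCCDD  (2 'D')
Step 4: CCCCCCCCCCCCCCCCDD  (2 'D')
Step 5: CCCCCCCCCCCCCCCCCCCCCCCCCCCCCCCCDD  (2 'D')
Step 6: CCCCCCCCCCCCCCCCCCCCCCCCCCCCCCCCCCCCCCCCCCCCCCCCCCCCCCCCCCCCCCCCDD  (2 'D')
Step 7: CCCCCCCCCCCCCCCCCCCCCCCCCCCCCCCCCCCCCCCCCCCCCCCCCCCCCCCCCCCCCCCCCCCCCCCCCCCCCCCCCCCCCCCCCCCCCCCCCCCCCCCCCCCCCCCCCCCCCCCCCCCCCCCCDD  (2 'D')


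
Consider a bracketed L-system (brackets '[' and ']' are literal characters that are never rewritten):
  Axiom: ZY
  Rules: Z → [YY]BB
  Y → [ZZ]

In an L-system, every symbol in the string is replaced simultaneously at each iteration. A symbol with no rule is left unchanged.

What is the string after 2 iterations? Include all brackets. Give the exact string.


Answer: [[ZZ][ZZ]]BB[[YY]BB[YY]BB]

Derivation:
Step 0: ZY
Step 1: [YY]BB[ZZ]
Step 2: [[ZZ][ZZ]]BB[[YY]BB[YY]BB]


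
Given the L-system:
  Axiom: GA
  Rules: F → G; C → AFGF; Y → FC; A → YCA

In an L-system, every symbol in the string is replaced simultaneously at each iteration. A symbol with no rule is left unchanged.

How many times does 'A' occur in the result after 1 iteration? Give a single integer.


Step 0: GA  (1 'A')
Step 1: GYCA  (1 'A')

Answer: 1


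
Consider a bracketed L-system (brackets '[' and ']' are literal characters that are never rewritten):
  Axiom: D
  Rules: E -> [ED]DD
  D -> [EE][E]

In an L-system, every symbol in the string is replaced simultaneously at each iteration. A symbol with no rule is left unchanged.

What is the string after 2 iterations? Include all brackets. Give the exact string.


Answer: [[ED]DD[ED]DD][[ED]DD]

Derivation:
Step 0: D
Step 1: [EE][E]
Step 2: [[ED]DD[ED]DD][[ED]DD]


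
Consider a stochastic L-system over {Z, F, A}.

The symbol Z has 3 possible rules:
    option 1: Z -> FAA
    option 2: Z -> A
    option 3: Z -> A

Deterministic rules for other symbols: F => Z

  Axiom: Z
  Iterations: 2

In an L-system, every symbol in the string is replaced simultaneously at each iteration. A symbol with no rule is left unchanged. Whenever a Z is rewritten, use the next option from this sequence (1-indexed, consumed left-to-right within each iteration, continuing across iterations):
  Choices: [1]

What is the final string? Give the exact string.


Answer: ZAA

Derivation:
Step 0: Z
Step 1: FAA  (used choices [1])
Step 2: ZAA  (used choices [])


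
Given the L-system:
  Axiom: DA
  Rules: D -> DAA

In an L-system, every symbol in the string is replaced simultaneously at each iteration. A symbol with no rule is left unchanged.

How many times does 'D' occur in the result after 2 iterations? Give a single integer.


Step 0: DA  (1 'D')
Step 1: DAAA  (1 'D')
Step 2: DAAAAA  (1 'D')

Answer: 1


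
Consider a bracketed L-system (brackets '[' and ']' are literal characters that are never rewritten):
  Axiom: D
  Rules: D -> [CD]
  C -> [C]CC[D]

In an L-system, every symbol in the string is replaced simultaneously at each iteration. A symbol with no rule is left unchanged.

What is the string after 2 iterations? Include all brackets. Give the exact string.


Answer: [[C]CC[D][CD]]

Derivation:
Step 0: D
Step 1: [CD]
Step 2: [[C]CC[D][CD]]


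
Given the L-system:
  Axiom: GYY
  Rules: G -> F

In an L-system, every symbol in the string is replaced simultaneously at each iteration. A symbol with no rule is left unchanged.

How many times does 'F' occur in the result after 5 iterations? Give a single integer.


Answer: 1

Derivation:
Step 0: GYY  (0 'F')
Step 1: FYY  (1 'F')
Step 2: FYY  (1 'F')
Step 3: FYY  (1 'F')
Step 4: FYY  (1 'F')
Step 5: FYY  (1 'F')


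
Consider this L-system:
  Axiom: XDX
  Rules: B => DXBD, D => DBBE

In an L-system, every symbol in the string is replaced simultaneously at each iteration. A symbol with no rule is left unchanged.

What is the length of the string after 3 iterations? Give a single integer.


Step 0: length = 3
Step 1: length = 6
Step 2: length = 15
Step 3: length = 42

Answer: 42


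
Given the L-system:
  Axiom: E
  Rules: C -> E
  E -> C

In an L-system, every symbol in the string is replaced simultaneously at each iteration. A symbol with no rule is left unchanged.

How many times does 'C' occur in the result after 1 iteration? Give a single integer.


Step 0: E  (0 'C')
Step 1: C  (1 'C')

Answer: 1


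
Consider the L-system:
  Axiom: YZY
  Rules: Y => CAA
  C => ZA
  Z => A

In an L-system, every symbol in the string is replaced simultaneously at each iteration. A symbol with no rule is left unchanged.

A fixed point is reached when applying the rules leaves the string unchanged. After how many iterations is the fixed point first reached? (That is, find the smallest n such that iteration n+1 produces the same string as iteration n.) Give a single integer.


Step 0: YZY
Step 1: CAAACAA
Step 2: ZAAAAZAAA
Step 3: AAAAAAAAA
Step 4: AAAAAAAAA  (unchanged — fixed point at step 3)

Answer: 3


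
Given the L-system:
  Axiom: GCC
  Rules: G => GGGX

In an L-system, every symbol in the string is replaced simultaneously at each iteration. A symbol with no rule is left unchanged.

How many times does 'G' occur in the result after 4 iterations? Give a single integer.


Answer: 81

Derivation:
Step 0: GCC  (1 'G')
Step 1: GGGXCC  (3 'G')
Step 2: GGGXGGGXGGGXXCC  (9 'G')
Step 3: GGGXGGGXGGGXXGGGXGGGXGGGXXGGGXGGGXGGGXXXCC  (27 'G')
Step 4: GGGXGGGXGGGXXGGGXGGGXGGGXXGGGXGGGXGGGXXXGGGXGGGXGGGXXGGGXGGGXGGGXXGGGXGGGXGGGXXXGGGXGGGXGGGXXGGGXGGGXGGGXXGGGXGGGXGGGXXXXCC  (81 'G')
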